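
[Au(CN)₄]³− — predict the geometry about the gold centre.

tetrahedral

Ligand charges: each cyanide is −1. With an overall charge of −3 the gold centre must be in the +1 oxidation state.
Au sits in group 11, so the d-electron count is 11 − 1 = 10.
Coordination number: 4.
A d¹⁰ ion has no crystal-field stabilisation preference between square planar and tetrahedral, so four ligands adopt the sterically favoured tetrahedral geometry.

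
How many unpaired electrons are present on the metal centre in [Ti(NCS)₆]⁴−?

Summing ligand charges against the −4 overall charge gives an oxidation state of +2 for titanium.
Group 4 minus oxidation state 2 gives a d² configuration.
In an octahedral field the d² configuration is t₂g²e_g⁰ (only one arrangement possible), giving 2 unpaired electrons.

2 unpaired electrons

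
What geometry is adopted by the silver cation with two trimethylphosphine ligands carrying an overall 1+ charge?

Summing ligand charges against the +1 overall charge gives an oxidation state of +1 for silver.
Silver is a group-11 element; Ag(I) is therefore d¹⁰.
With 2 monodentate ligands the coordination number is 2.
A d¹⁰ ion with only two ligands adopts a linear arrangement (sp hybridisation; no CFSE preference).

linear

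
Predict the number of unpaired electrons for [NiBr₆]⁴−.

2

Ligand charges: each bromide is −1. With an overall charge of −4 the nickel centre must be in the +2 oxidation state.
Ni sits in group 10, so the d-electron count is 10 − 2 = 8.
In an octahedral field the d⁸ configuration is t₂g⁶e_g² (only one arrangement possible), giving 2 unpaired electrons.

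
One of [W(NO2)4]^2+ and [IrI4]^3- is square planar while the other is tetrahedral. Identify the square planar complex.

[IrI4]^3-

For [W(NO2)4]^2+: Each nitro (N-bound nitrite) is −1; balancing the +2 overall charge requires W(VI). Group 6 minus oxidation state 6 gives a d⁰ configuration. A d⁰ ion has no crystal-field stabilisation preference between square planar and tetrahedral, so four ligands adopt the sterically favoured tetrahedral geometry. → tetrahedral.
For [IrI4]^3-: Each iodide is −1; balancing the −3 overall charge requires Ir(I). Iridium is a group-9 element; Ir(I) is therefore d⁸. A 5d d⁸ ion has a large crystal-field splitting; square planar leaves the high-energy d_{x²−y²} orbital empty and maximises CFSE. → square planar.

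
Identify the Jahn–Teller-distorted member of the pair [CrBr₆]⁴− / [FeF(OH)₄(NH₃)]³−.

[CrBr₆]⁴−

[CrBr₆]⁴−: Ligand charges: each bromide is −1. With an overall charge of −4 the chromium centre must be in the +2 oxidation state. Cr sits in group 6, so the d-electron count is 6 − 2 = 4. Bromide is a weak-field ligand for a first-row metal, so the complex is high-spin. The t₂g³e_g¹ (high-spin) configuration has an unevenly filled e_g set; the Jahn–Teller theorem predicts a tetragonal distortion (typically axial elongation) to lift the degeneracy.
[FeF(OH)₄(NH₃)]³−: Ligand charges: each fluoride is −1; each hydroxide is −1; ammonia is neutral. With an overall charge of −3 the iron centre must be in the +2 oxidation state. Fe sits in group 8, so the d-electron count is 8 − 2 = 6. Fluoride and hydroxide are weak-field ligands for a first-row metal, so the complex is high-spin. The d⁶ configuration leaves the e_g set evenly filled (or empty) — no strong Jahn–Teller driving force.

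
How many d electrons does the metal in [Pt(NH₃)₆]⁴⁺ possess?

d⁶

Ligand charges: ammonia is neutral. With an overall charge of +4 the platinum centre must be in the +4 oxidation state.
Platinum is a group-10 element; Pt(IV) is therefore d⁶.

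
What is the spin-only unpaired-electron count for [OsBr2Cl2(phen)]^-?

1

Each bromide is −1; each chloride is −1; 1,10-phenanthroline is neutral; balancing the −1 overall charge requires Os(III).
Os sits in group 8, so the d-electron count is 8 − 3 = 5.
Counting donor atoms: 2×bromide (monodentate) → 2 donors; 2×chloride (monodentate) → 2 donors; 1×1,10-phenanthroline (bidentate) → 2 donors. Coordination number = 6.
The spin state decides the count: a 5d ion has a large Δₒ and is invariably low-spin.
An octahedral low-spin d⁵ ion is t₂g⁵e_g⁰, giving 1 unpaired electron.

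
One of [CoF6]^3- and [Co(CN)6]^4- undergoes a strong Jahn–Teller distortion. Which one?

[Co(CN)6]^4-

[CoF6]^3-: Ligand charges: each fluoride is −1. With an overall charge of −3 the cobalt centre must be in the +3 oxidation state. Cobalt is a group-9 element; Co(III) is therefore d⁶. Fluoride is the one ligand weak enough to leave Co(III) high-spin — [CoF₆]³⁻ is the classic exception. The d⁶ configuration leaves the e_g set evenly filled (or empty) — no strong Jahn–Teller driving force.
[Co(CN)6]^4-: Summing ligand charges against the −4 overall charge gives an oxidation state of +2 for cobalt. Co sits in group 9, so the d-electron count is 9 − 2 = 7. Cyanide is a strong-field ligand (high in the spectrochemical series) for a first-row metal, so the complex is low-spin. The t₂g⁶e_g¹ (low-spin) configuration has an unevenly filled e_g set; the Jahn–Teller theorem predicts a tetragonal distortion (typically axial elongation) to lift the degeneracy.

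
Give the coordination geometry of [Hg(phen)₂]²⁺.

1,10-phenanthroline is neutral; balancing the +2 overall charge requires Hg(II).
Group 12 minus oxidation state 2 gives a d¹⁰ configuration.
Counting donor atoms: 2×1,10-phenanthroline (bidentate) → 4 donors. Coordination number = 4.
A d¹⁰ ion has no crystal-field stabilisation preference between square planar and tetrahedral, so four ligands adopt the sterically favoured tetrahedral geometry.

tetrahedral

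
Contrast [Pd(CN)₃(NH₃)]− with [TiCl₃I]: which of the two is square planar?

For [Pd(CN)₃(NH₃)]−: Each cyanide is −1; ammonia is neutral; balancing the −1 overall charge requires Pd(II). Group 10 minus oxidation state 2 gives a d⁸ configuration. A 4d d⁸ ion has a large crystal-field splitting; square planar leaves the high-energy d_{x²−y²} orbital empty and maximises CFSE. → square planar.
For [TiCl₃I]: Ligand charges: each chloride is −1; each iodide is −1. With an overall charge of 0 the titanium centre must be in the +4 oxidation state. Titanium is a group-4 element; Ti(IV) is therefore d⁰. A d⁰ ion has no crystal-field stabilisation preference between square planar and tetrahedral, so four ligands adopt the sterically favoured tetrahedral geometry. → tetrahedral.

[Pd(CN)₃(NH₃)]−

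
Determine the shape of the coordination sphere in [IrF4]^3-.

square planar

Ligand charges: each fluoride is −1. With an overall charge of −3 the iridium centre must be in the +1 oxidation state.
Group 9 minus oxidation state 1 gives a d⁸ configuration.
Coordination number: 4.
A 5d d⁸ ion has a large crystal-field splitting; square planar leaves the high-energy d_{x²−y²} orbital empty and maximises CFSE.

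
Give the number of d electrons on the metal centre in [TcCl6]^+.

d0

Summing ligand charges against the +1 overall charge gives an oxidation state of +7 for technetium.
Group 7 minus oxidation state 7 gives a d⁰ configuration.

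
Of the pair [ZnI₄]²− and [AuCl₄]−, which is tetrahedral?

For [ZnI₄]²−: Summing ligand charges against the −2 overall charge gives an oxidation state of +2 for zinc. Group 12 minus oxidation state 2 gives a d¹⁰ configuration. A d¹⁰ ion has no crystal-field stabilisation preference between square planar and tetrahedral, so four ligands adopt the sterically favoured tetrahedral geometry. → tetrahedral.
For [AuCl₄]−: Ligand charges: each chloride is −1. With an overall charge of −1 the gold centre must be in the +3 oxidation state. Au sits in group 11, so the d-electron count is 11 − 3 = 8. A 5d d⁸ ion has a large crystal-field splitting; square planar leaves the high-energy d_{x²−y²} orbital empty and maximises CFSE. → square planar.

[ZnI₄]²−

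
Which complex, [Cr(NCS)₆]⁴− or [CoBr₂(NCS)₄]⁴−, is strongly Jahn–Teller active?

[Cr(NCS)₆]⁴−

[Cr(NCS)₆]⁴−: Each isothiocyanate is −1; balancing the −4 overall charge requires Cr(II). Cr sits in group 6, so the d-electron count is 6 − 2 = 4. Isothiocyanate is a weak-field ligand for a first-row metal, so the complex is high-spin. The t₂g³e_g¹ (high-spin) configuration has an unevenly filled e_g set; the Jahn–Teller theorem predicts a tetragonal distortion (typically axial elongation) to lift the degeneracy.
[CoBr₂(NCS)₄]⁴−: Ligand charges: each bromide is −1; each isothiocyanate is −1. With an overall charge of −4 the cobalt centre must be in the +2 oxidation state. Co sits in group 9, so the d-electron count is 9 − 2 = 7. Bromide and isothiocyanate are weak-field ligands for a first-row metal, so the complex is high-spin. The d⁷ configuration leaves the e_g set evenly filled (or empty) — no strong Jahn–Teller driving force.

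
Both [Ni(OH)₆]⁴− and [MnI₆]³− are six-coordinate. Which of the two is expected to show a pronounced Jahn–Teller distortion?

[Ni(OH)₆]⁴−: Summing ligand charges against the −4 overall charge gives an oxidation state of +2 for nickel. Ni sits in group 10, so the d-electron count is 10 − 2 = 8. The d⁸ configuration leaves the e_g set evenly filled (or empty) — no strong Jahn–Teller driving force.
[MnI₆]³−: Ligand charges: each iodide is −1. With an overall charge of −3 the manganese centre must be in the +3 oxidation state. Mn sits in group 7, so the d-electron count is 7 − 3 = 4. Iodide is a weak-field ligand for a first-row metal, so the complex is high-spin. The t₂g³e_g¹ (high-spin) configuration has an unevenly filled e_g set; the Jahn–Teller theorem predicts a tetragonal distortion (typically axial elongation) to lift the degeneracy.

[MnI₆]³−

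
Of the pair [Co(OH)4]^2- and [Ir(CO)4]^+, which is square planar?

For [Co(OH)4]^2-: Summing ligand charges against the −2 overall charge gives an oxidation state of +2 for cobalt. Co sits in group 9, so the d-electron count is 9 − 2 = 7. For a high-spin 3d d⁷ ion with weak-field ligands the small Δₜ gives little square-planar CFSE advantage, so four ligands adopt the sterically favoured tetrahedral geometry. → tetrahedral.
For [Ir(CO)4]^+: Carbonyl is neutral; balancing the +1 overall charge requires Ir(I). Iridium is a group-9 element; Ir(I) is therefore d⁸. A 5d d⁸ ion has a large crystal-field splitting; square planar leaves the high-energy d_{x²−y²} orbital empty and maximises CFSE. → square planar.

[Ir(CO)4]^+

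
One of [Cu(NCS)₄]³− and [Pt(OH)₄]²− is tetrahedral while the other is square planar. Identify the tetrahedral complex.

For [Cu(NCS)₄]³−: Summing ligand charges against the −3 overall charge gives an oxidation state of +1 for copper. Copper is a group-11 element; Cu(I) is therefore d¹⁰. A d¹⁰ ion has no crystal-field stabilisation preference between square planar and tetrahedral, so four ligands adopt the sterically favoured tetrahedral geometry. → tetrahedral.
For [Pt(OH)₄]²−: Ligand charges: each hydroxide is −1. With an overall charge of −2 the platinum centre must be in the +2 oxidation state. Group 10 minus oxidation state 2 gives a d⁸ configuration. A 5d d⁸ ion has a large crystal-field splitting; square planar leaves the high-energy d_{x²−y²} orbital empty and maximises CFSE. → square planar.

[Cu(NCS)₄]³−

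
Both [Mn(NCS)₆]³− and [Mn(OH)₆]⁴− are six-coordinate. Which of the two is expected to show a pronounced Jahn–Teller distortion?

[Mn(NCS)₆]³−: Each isothiocyanate is −1; balancing the −3 overall charge requires Mn(III). Group 7 minus oxidation state 3 gives a d⁴ configuration. Isothiocyanate is a weak-field ligand for a first-row metal, so the complex is high-spin. The t₂g³e_g¹ (high-spin) configuration has an unevenly filled e_g set; the Jahn–Teller theorem predicts a tetragonal distortion (typically axial elongation) to lift the degeneracy.
[Mn(OH)₆]⁴−: Summing ligand charges against the −4 overall charge gives an oxidation state of +2 for manganese. Manganese is a group-7 element; Mn(II) is therefore d⁵. Hydroxide is a weak-field ligand for a first-row metal, so the complex is high-spin. The d⁵ configuration leaves the e_g set evenly filled (or empty) — no strong Jahn–Teller driving force.

[Mn(NCS)₆]³−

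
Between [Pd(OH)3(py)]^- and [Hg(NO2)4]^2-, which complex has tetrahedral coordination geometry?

[Hg(NO2)4]^2-

For [Pd(OH)3(py)]^-: Each hydroxide is −1; pyridine is neutral; balancing the −1 overall charge requires Pd(II). Palladium is a group-10 element; Pd(II) is therefore d⁸. A 4d d⁸ ion has a large crystal-field splitting; square planar leaves the high-energy d_{x²−y²} orbital empty and maximises CFSE. → square planar.
For [Hg(NO2)4]^2-: Each nitro (N-bound nitrite) is −1; balancing the −2 overall charge requires Hg(II). Group 12 minus oxidation state 2 gives a d¹⁰ configuration. A d¹⁰ ion has no crystal-field stabilisation preference between square planar and tetrahedral, so four ligands adopt the sterically favoured tetrahedral geometry. → tetrahedral.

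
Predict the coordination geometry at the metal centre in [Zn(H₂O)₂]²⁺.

Summing ligand charges against the +2 overall charge gives an oxidation state of +2 for zinc.
Group 12 minus oxidation state 2 gives a d¹⁰ configuration.
Coordination number: 2.
A d¹⁰ ion with only two ligands adopts a linear arrangement (sp hybridisation; no CFSE preference).

linear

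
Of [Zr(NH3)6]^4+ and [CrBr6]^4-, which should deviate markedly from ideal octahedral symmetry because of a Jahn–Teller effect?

[Zr(NH3)6]^4+: Ligand charges: ammonia is neutral. With an overall charge of +4 the zirconium centre must be in the +4 oxidation state. Zr sits in group 4, so the d-electron count is 4 − 4 = 0. The d⁰ configuration leaves the e_g set evenly filled (or empty) — no strong Jahn–Teller driving force.
[CrBr6]^4-: Summing ligand charges against the −4 overall charge gives an oxidation state of +2 for chromium. Group 6 minus oxidation state 2 gives a d⁴ configuration. Bromide is a weak-field ligand for a first-row metal, so the complex is high-spin. The t₂g³e_g¹ (high-spin) configuration has an unevenly filled e_g set; the Jahn–Teller theorem predicts a tetragonal distortion (typically axial elongation) to lift the degeneracy.

[CrBr6]^4-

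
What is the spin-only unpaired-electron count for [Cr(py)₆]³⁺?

3 unpaired electrons

Summing ligand charges against the +3 overall charge gives an oxidation state of +3 for chromium.
Group 6 minus oxidation state 3 gives a d³ configuration.
In an octahedral field the d³ configuration is t₂g³e_g⁰ (only one arrangement possible), giving 3 unpaired electrons.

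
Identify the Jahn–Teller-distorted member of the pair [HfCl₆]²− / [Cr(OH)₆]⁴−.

[Cr(OH)₆]⁴−

[HfCl₆]²−: Summing ligand charges against the −2 overall charge gives an oxidation state of +4 for hafnium. Hf sits in group 4, so the d-electron count is 4 − 4 = 0. The d⁰ configuration leaves the e_g set evenly filled (or empty) — no strong Jahn–Teller driving force.
[Cr(OH)₆]⁴−: Ligand charges: each hydroxide is −1. With an overall charge of −4 the chromium centre must be in the +2 oxidation state. Group 6 minus oxidation state 2 gives a d⁴ configuration. Hydroxide is a weak-field ligand for a first-row metal, so the complex is high-spin. The t₂g³e_g¹ (high-spin) configuration has an unevenly filled e_g set; the Jahn–Teller theorem predicts a tetragonal distortion (typically axial elongation) to lift the degeneracy.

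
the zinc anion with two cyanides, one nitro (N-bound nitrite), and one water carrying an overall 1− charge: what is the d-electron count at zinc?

d10

Each cyanide is −1; each nitro (N-bound nitrite) is −1; water is neutral; balancing the −1 overall charge requires Zn(II).
Group 12 minus oxidation state 2 gives a d¹⁰ configuration.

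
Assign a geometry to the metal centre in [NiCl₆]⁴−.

octahedral

Summing ligand charges against the −4 overall charge gives an oxidation state of +2 for nickel.
Nickel is a group-10 element; Ni(II) is therefore d⁸.
With 6 monodentate ligands the coordination number is 6.
Six donors around a single metal centre give an octahedral coordination sphere.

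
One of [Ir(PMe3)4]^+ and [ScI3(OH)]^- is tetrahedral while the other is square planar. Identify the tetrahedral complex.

For [Ir(PMe3)4]^+: Ligand charges: trimethylphosphine is neutral. With an overall charge of +1 the iridium centre must be in the +1 oxidation state. Iridium is a group-9 element; Ir(I) is therefore d⁸. A 5d d⁸ ion has a large crystal-field splitting; square planar leaves the high-energy d_{x²−y²} orbital empty and maximises CFSE. → square planar.
For [ScI3(OH)]^-: Summing ligand charges against the −1 overall charge gives an oxidation state of +3 for scandium. Group 3 minus oxidation state 3 gives a d⁰ configuration. A d⁰ ion has no crystal-field stabilisation preference between square planar and tetrahedral, so four ligands adopt the sterically favoured tetrahedral geometry. → tetrahedral.

[ScI3(OH)]^-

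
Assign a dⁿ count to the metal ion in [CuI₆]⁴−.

Each iodide is −1; balancing the −4 overall charge requires Cu(II).
Cu sits in group 11, so the d-electron count is 11 − 2 = 9.

d9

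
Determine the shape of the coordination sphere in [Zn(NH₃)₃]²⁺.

trigonal planar

Summing ligand charges against the +2 overall charge gives an oxidation state of +2 for zinc.
Zinc is a group-12 element; Zn(II) is therefore d¹⁰.
With 3 monodentate ligands the coordination number is 3.
Three ligands around a d¹⁰ centre minimise repulsion in a trigonal-planar arrangement.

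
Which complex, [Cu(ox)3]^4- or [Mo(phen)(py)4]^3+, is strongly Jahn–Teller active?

[Cu(ox)3]^4-

[Cu(ox)3]^4-: Summing ligand charges against the −4 overall charge gives an oxidation state of +2 for copper. Copper is a group-11 element; Cu(II) is therefore d⁹. The t₂g⁶e_g³ configuration has an unevenly filled e_g set; the Jahn–Teller theorem predicts a tetragonal distortion (typically axial elongation) to lift the degeneracy.
[Mo(phen)(py)4]^3+: Ligand charges: 1,10-phenanthroline is neutral; pyridine is neutral. With an overall charge of +3 the molybdenum centre must be in the +3 oxidation state. Molybdenum is a group-6 element; Mo(III) is therefore d³. The d³ configuration leaves the e_g set evenly filled (or empty) — no strong Jahn–Teller driving force.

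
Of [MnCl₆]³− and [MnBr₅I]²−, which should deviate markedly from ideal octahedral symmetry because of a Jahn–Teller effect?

[MnCl₆]³−

[MnCl₆]³−: Each chloride is −1; balancing the −3 overall charge requires Mn(III). Group 7 minus oxidation state 3 gives a d⁴ configuration. Chloride is a weak-field ligand for a first-row metal, so the complex is high-spin. The t₂g³e_g¹ (high-spin) configuration has an unevenly filled e_g set; the Jahn–Teller theorem predicts a tetragonal distortion (typically axial elongation) to lift the degeneracy.
[MnBr₅I]²−: Each bromide is −1; each iodide is −1; balancing the −2 overall charge requires Mn(IV). Manganese is a group-7 element; Mn(IV) is therefore d³. The d³ configuration leaves the e_g set evenly filled (or empty) — no strong Jahn–Teller driving force.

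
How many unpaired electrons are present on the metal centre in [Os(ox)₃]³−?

1 unpaired electron

Each oxalate is −2; balancing the −3 overall charge requires Os(III).
Os sits in group 8, so the d-electron count is 8 − 3 = 5.
Counting donor atoms: 3×oxalate (bidentate) → 6 donors. Coordination number = 6.
The spin state decides the count: a 5d ion has a large Δₒ and is invariably low-spin.
An octahedral low-spin d⁵ ion is t₂g⁵e_g⁰, giving 1 unpaired electron.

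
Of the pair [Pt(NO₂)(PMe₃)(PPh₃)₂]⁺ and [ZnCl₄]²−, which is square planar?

For [Pt(NO₂)(PMe₃)(PPh₃)₂]⁺: Ligand charges: each nitro (N-bound nitrite) is −1; trimethylphosphine is neutral; triphenylphosphine is neutral. With an overall charge of +1 the platinum centre must be in the +2 oxidation state. Pt sits in group 10, so the d-electron count is 10 − 2 = 8. A 5d d⁸ ion has a large crystal-field splitting; square planar leaves the high-energy d_{x²−y²} orbital empty and maximises CFSE. → square planar.
For [ZnCl₄]²−: Each chloride is −1; balancing the −2 overall charge requires Zn(II). Zinc is a group-12 element; Zn(II) is therefore d¹⁰. A d¹⁰ ion has no crystal-field stabilisation preference between square planar and tetrahedral, so four ligands adopt the sterically favoured tetrahedral geometry. → tetrahedral.

[Pt(NO₂)(PMe₃)(PPh₃)₂]⁺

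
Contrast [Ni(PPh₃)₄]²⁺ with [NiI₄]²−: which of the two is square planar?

For [Ni(PPh₃)₄]²⁺: Triphenylphosphine is neutral; balancing the +2 overall charge requires Ni(II). Group 10 minus oxidation state 2 gives a d⁸ configuration. Triphenylphosphine is a strong-field ligand (high in the spectrochemical series). A 3d d⁸ ion with strong-field ligands gains enough CFSE to favour square planar over tetrahedral. → square planar.
For [NiI₄]²−: Ligand charges: each iodide is −1. With an overall charge of −2 the nickel centre must be in the +2 oxidation state. Ni sits in group 10, so the d-electron count is 10 − 2 = 8. Iodide is a weak-field ligand. With weak-field ligands the CFSE gain from square planar is small, so a 3d d⁸ ion takes the sterically preferred tetrahedral geometry. → tetrahedral.

[Ni(PPh₃)₄]²⁺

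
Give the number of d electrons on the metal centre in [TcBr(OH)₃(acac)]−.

Ligand charges: each bromide is −1; each hydroxide is −1; each acetylacetonate is −1. With an overall charge of −1 the technetium centre must be in the +4 oxidation state.
Technetium is a group-7 element; Tc(IV) is therefore d³.

d3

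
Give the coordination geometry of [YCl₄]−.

tetrahedral

Each chloride is −1; balancing the −1 overall charge requires Y(III).
Group 3 minus oxidation state 3 gives a d⁰ configuration.
Coordination number: 4.
A d⁰ ion has no crystal-field stabilisation preference between square planar and tetrahedral, so four ligands adopt the sterically favoured tetrahedral geometry.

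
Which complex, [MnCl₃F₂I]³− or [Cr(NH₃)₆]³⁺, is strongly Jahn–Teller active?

[MnCl₃F₂I]³−: Ligand charges: each chloride is −1; each fluoride is −1; each iodide is −1. With an overall charge of −3 the manganese centre must be in the +3 oxidation state. Group 7 minus oxidation state 3 gives a d⁴ configuration. Chloride, fluoride, and iodide are weak-field ligands for a first-row metal, so the complex is high-spin. The t₂g³e_g¹ (high-spin) configuration has an unevenly filled e_g set; the Jahn–Teller theorem predicts a tetragonal distortion (typically axial elongation) to lift the degeneracy.
[Cr(NH₃)₆]³⁺: Ligand charges: ammonia is neutral. With an overall charge of +3 the chromium centre must be in the +3 oxidation state. Group 6 minus oxidation state 3 gives a d³ configuration. The d³ configuration leaves the e_g set evenly filled (or empty) — no strong Jahn–Teller driving force.

[MnCl₃F₂I]³−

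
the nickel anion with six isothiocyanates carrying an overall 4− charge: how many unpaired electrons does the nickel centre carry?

2 unpaired electrons

Each isothiocyanate is −1; balancing the −4 overall charge requires Ni(II).
Group 10 minus oxidation state 2 gives a d⁸ configuration.
In an octahedral field the d⁸ configuration is t₂g⁶e_g² (only one arrangement possible), giving 2 unpaired electrons.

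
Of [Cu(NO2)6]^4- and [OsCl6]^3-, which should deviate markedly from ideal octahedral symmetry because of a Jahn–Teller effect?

[Cu(NO2)6]^4-: Ligand charges: each nitro (N-bound nitrite) is −1. With an overall charge of −4 the copper centre must be in the +2 oxidation state. Copper is a group-11 element; Cu(II) is therefore d⁹. The t₂g⁶e_g³ configuration has an unevenly filled e_g set; the Jahn–Teller theorem predicts a tetragonal distortion (typically axial elongation) to lift the degeneracy.
[OsCl6]^3-: Ligand charges: each chloride is −1. With an overall charge of −3 the osmium centre must be in the +3 oxidation state. Group 8 minus oxidation state 3 gives a d⁵ configuration. A 5d ion has a large Δₒ and is invariably low-spin. The d⁵ configuration leaves the e_g set evenly filled (or empty) — no strong Jahn–Teller driving force.

[Cu(NO2)6]^4-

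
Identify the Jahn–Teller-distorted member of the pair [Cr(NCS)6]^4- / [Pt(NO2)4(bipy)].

[Cr(NCS)6]^4-

[Cr(NCS)6]^4-: Summing ligand charges against the −4 overall charge gives an oxidation state of +2 for chromium. Cr sits in group 6, so the d-electron count is 6 − 2 = 4. Isothiocyanate is a weak-field ligand for a first-row metal, so the complex is high-spin. The t₂g³e_g¹ (high-spin) configuration has an unevenly filled e_g set; the Jahn–Teller theorem predicts a tetragonal distortion (typically axial elongation) to lift the degeneracy.
[Pt(NO2)4(bipy)]: Ligand charges: each nitro (N-bound nitrite) is −1; 2,2′-bipyridine is neutral. With an overall charge of 0 the platinum centre must be in the +4 oxidation state. Group 10 minus oxidation state 4 gives a d⁶ configuration. A 5d ion has a large Δₒ and is invariably low-spin. The d⁶ configuration leaves the e_g set evenly filled (or empty) — no strong Jahn–Teller driving force.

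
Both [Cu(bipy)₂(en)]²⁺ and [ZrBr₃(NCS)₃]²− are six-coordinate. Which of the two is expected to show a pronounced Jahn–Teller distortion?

[Cu(bipy)₂(en)]²⁺: 2,2′-bipyridine is neutral; ethylenediamine is neutral; balancing the +2 overall charge requires Cu(II). Cu sits in group 11, so the d-electron count is 11 − 2 = 9. The t₂g⁶e_g³ configuration has an unevenly filled e_g set; the Jahn–Teller theorem predicts a tetragonal distortion (typically axial elongation) to lift the degeneracy.
[ZrBr₃(NCS)₃]²−: Each bromide is −1; each isothiocyanate is −1; balancing the −2 overall charge requires Zr(IV). Group 4 minus oxidation state 4 gives a d⁰ configuration. The d⁰ configuration leaves the e_g set evenly filled (or empty) — no strong Jahn–Teller driving force.

[Cu(bipy)₂(en)]²⁺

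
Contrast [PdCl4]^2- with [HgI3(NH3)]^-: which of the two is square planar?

[PdCl4]^2-

For [PdCl4]^2-: Each chloride is −1; balancing the −2 overall charge requires Pd(II). Pd sits in group 10, so the d-electron count is 10 − 2 = 8. A 4d d⁸ ion has a large crystal-field splitting; square planar leaves the high-energy d_{x²−y²} orbital empty and maximises CFSE. → square planar.
For [HgI3(NH3)]^-: Ligand charges: each iodide is −1; ammonia is neutral. With an overall charge of −1 the mercury centre must be in the +2 oxidation state. Hg sits in group 12, so the d-electron count is 12 − 2 = 10. A d¹⁰ ion has no crystal-field stabilisation preference between square planar and tetrahedral, so four ligands adopt the sterically favoured tetrahedral geometry. → tetrahedral.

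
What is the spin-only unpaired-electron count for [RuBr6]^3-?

Each bromide is −1; balancing the −3 overall charge requires Ru(III).
Ru sits in group 8, so the d-electron count is 8 − 3 = 5.
The spin state decides the count: a 4d ion has a large Δₒ and is invariably low-spin.
An octahedral low-spin d⁵ ion is t₂g⁵e_g⁰, giving 1 unpaired electron.

1 unpaired electron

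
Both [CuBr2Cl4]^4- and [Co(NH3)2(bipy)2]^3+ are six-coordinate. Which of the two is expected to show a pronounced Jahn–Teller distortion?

[CuBr2Cl4]^4-

[CuBr2Cl4]^4-: Summing ligand charges against the −4 overall charge gives an oxidation state of +2 for copper. Copper is a group-11 element; Cu(II) is therefore d⁹. The t₂g⁶e_g³ configuration has an unevenly filled e_g set; the Jahn–Teller theorem predicts a tetragonal distortion (typically axial elongation) to lift the degeneracy.
[Co(NH3)2(bipy)2]^3+: Ligand charges: ammonia is neutral; 2,2′-bipyridine is neutral. With an overall charge of +3 the cobalt centre must be in the +3 oxidation state. Co sits in group 9, so the d-electron count is 9 − 3 = 6. Co(III) has an exceptionally large octahedral splitting and is low-spin with essentially every ligand except fluoride. The d⁶ configuration leaves the e_g set evenly filled (or empty) — no strong Jahn–Teller driving force.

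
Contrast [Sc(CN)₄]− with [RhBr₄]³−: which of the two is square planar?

[RhBr₄]³−

For [Sc(CN)₄]−: Each cyanide is −1; balancing the −1 overall charge requires Sc(III). Scandium is a group-3 element; Sc(III) is therefore d⁰. A d⁰ ion has no crystal-field stabilisation preference between square planar and tetrahedral, so four ligands adopt the sterically favoured tetrahedral geometry. → tetrahedral.
For [RhBr₄]³−: Summing ligand charges against the −3 overall charge gives an oxidation state of +1 for rhodium. Group 9 minus oxidation state 1 gives a d⁸ configuration. A 4d d⁸ ion has a large crystal-field splitting; square planar leaves the high-energy d_{x²−y²} orbital empty and maximises CFSE. → square planar.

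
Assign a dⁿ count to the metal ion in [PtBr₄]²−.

d8

Summing ligand charges against the −2 overall charge gives an oxidation state of +2 for platinum.
Pt sits in group 10, so the d-electron count is 10 − 2 = 8.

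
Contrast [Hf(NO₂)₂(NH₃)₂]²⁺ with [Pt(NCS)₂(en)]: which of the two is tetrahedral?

For [Hf(NO₂)₂(NH₃)₂]²⁺: Each nitro (N-bound nitrite) is −1; ammonia is neutral; balancing the +2 overall charge requires Hf(IV). Hafnium is a group-4 element; Hf(IV) is therefore d⁰. A d⁰ ion has no crystal-field stabilisation preference between square planar and tetrahedral, so four ligands adopt the sterically favoured tetrahedral geometry. → tetrahedral.
For [Pt(NCS)₂(en)]: Ligand charges: each isothiocyanate is −1; ethylenediamine is neutral. With an overall charge of 0 the platinum centre must be in the +2 oxidation state. Pt sits in group 10, so the d-electron count is 10 − 2 = 8. A 5d d⁸ ion has a large crystal-field splitting; square planar leaves the high-energy d_{x²−y²} orbital empty and maximises CFSE. → square planar.

[Hf(NO₂)₂(NH₃)₂]²⁺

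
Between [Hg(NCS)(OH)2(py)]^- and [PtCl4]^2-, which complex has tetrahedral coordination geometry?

For [Hg(NCS)(OH)2(py)]^-: Summing ligand charges against the −1 overall charge gives an oxidation state of +2 for mercury. Mercury is a group-12 element; Hg(II) is therefore d¹⁰. A d¹⁰ ion has no crystal-field stabilisation preference between square planar and tetrahedral, so four ligands adopt the sterically favoured tetrahedral geometry. → tetrahedral.
For [PtCl4]^2-: Ligand charges: each chloride is −1. With an overall charge of −2 the platinum centre must be in the +2 oxidation state. Pt sits in group 10, so the d-electron count is 10 − 2 = 8. A 5d d⁸ ion has a large crystal-field splitting; square planar leaves the high-energy d_{x²−y²} orbital empty and maximises CFSE. → square planar.

[Hg(NCS)(OH)2(py)]^-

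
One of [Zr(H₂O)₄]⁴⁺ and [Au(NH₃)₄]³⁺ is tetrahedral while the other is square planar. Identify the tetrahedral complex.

[Zr(H₂O)₄]⁴⁺

For [Zr(H₂O)₄]⁴⁺: Water is neutral; balancing the +4 overall charge requires Zr(IV). Zr sits in group 4, so the d-electron count is 4 − 4 = 0. A d⁰ ion has no crystal-field stabilisation preference between square planar and tetrahedral, so four ligands adopt the sterically favoured tetrahedral geometry. → tetrahedral.
For [Au(NH₃)₄]³⁺: Ammonia is neutral; balancing the +3 overall charge requires Au(III). Au sits in group 11, so the d-electron count is 11 − 3 = 8. A 5d d⁸ ion has a large crystal-field splitting; square planar leaves the high-energy d_{x²−y²} orbital empty and maximises CFSE. → square planar.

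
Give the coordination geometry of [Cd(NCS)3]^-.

Ligand charges: each isothiocyanate is −1. With an overall charge of −1 the cadmium centre must be in the +2 oxidation state.
Cd sits in group 12, so the d-electron count is 12 − 2 = 10.
With 3 monodentate ligands the coordination number is 3.
Three ligands around a d¹⁰ centre minimise repulsion in a trigonal-planar arrangement.

trigonal planar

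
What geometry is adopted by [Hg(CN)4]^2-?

Summing ligand charges against the −2 overall charge gives an oxidation state of +2 for mercury.
Group 12 minus oxidation state 2 gives a d¹⁰ configuration.
Coordination number: 4.
A d¹⁰ ion has no crystal-field stabilisation preference between square planar and tetrahedral, so four ligands adopt the sterically favoured tetrahedral geometry.

tetrahedral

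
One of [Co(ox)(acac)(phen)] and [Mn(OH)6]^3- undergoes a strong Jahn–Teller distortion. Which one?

[Mn(OH)6]^3-

[Co(ox)(acac)(phen)]: Ligand charges: each oxalate is −2; each acetylacetonate is −1; 1,10-phenanthroline is neutral. With an overall charge of 0 the cobalt centre must be in the +3 oxidation state. Cobalt is a group-9 element; Co(III) is therefore d⁶. Co(III) has an exceptionally large octahedral splitting and is low-spin with essentially every ligand except fluoride. The d⁶ configuration leaves the e_g set evenly filled (or empty) — no strong Jahn–Teller driving force.
[Mn(OH)6]^3-: Each hydroxide is −1; balancing the −3 overall charge requires Mn(III). Group 7 minus oxidation state 3 gives a d⁴ configuration. Hydroxide is a weak-field ligand for a first-row metal, so the complex is high-spin. The t₂g³e_g¹ (high-spin) configuration has an unevenly filled e_g set; the Jahn–Teller theorem predicts a tetragonal distortion (typically axial elongation) to lift the degeneracy.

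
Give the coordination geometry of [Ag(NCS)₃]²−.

Ligand charges: each isothiocyanate is −1. With an overall charge of −2 the silver centre must be in the +1 oxidation state.
Ag sits in group 11, so the d-electron count is 11 − 1 = 10.
With 3 monodentate ligands the coordination number is 3.
Three ligands around a d¹⁰ centre minimise repulsion in a trigonal-planar arrangement.

trigonal planar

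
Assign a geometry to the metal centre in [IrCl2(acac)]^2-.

Ligand charges: each chloride is −1; each acetylacetonate is −1. With an overall charge of −2 the iridium centre must be in the +1 oxidation state.
Iridium is a group-9 element; Ir(I) is therefore d⁸.
Counting donor atoms: 2×chloride (monodentate) → 2 donors; 1×acetylacetonate (bidentate) → 2 donors. Coordination number = 4.
A 5d d⁸ ion has a large crystal-field splitting; square planar leaves the high-energy d_{x²−y²} orbital empty and maximises CFSE.

square planar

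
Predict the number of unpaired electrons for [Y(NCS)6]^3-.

Summing ligand charges against the −3 overall charge gives an oxidation state of +3 for yttrium.
Y sits in group 3, so the d-electron count is 3 − 3 = 0.
In an octahedral field the d⁰ configuration is t₂g⁰e_g⁰, giving 0 unpaired electrons.

0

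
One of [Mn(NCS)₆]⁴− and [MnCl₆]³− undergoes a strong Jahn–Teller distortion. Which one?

[MnCl₆]³−

[Mn(NCS)₆]⁴−: Each isothiocyanate is −1; balancing the −4 overall charge requires Mn(II). Mn sits in group 7, so the d-electron count is 7 − 2 = 5. Isothiocyanate is a weak-field ligand for a first-row metal, so the complex is high-spin. The d⁵ configuration leaves the e_g set evenly filled (or empty) — no strong Jahn–Teller driving force.
[MnCl₆]³−: Ligand charges: each chloride is −1. With an overall charge of −3 the manganese centre must be in the +3 oxidation state. Manganese is a group-7 element; Mn(III) is therefore d⁴. Chloride is a weak-field ligand for a first-row metal, so the complex is high-spin. The t₂g³e_g¹ (high-spin) configuration has an unevenly filled e_g set; the Jahn–Teller theorem predicts a tetragonal distortion (typically axial elongation) to lift the degeneracy.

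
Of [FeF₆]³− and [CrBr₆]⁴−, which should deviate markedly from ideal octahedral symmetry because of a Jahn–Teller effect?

[CrBr₆]⁴−

[FeF₆]³−: Each fluoride is −1; balancing the −3 overall charge requires Fe(III). Fe sits in group 8, so the d-electron count is 8 − 3 = 5. Fluoride is a weak-field ligand for a first-row metal, so the complex is high-spin. The d⁵ configuration leaves the e_g set evenly filled (or empty) — no strong Jahn–Teller driving force.
[CrBr₆]⁴−: Summing ligand charges against the −4 overall charge gives an oxidation state of +2 for chromium. Chromium is a group-6 element; Cr(II) is therefore d⁴. Bromide is a weak-field ligand for a first-row metal, so the complex is high-spin. The t₂g³e_g¹ (high-spin) configuration has an unevenly filled e_g set; the Jahn–Teller theorem predicts a tetragonal distortion (typically axial elongation) to lift the degeneracy.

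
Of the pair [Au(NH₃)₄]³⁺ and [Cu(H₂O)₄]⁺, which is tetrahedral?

[Cu(H₂O)₄]⁺

For [Au(NH₃)₄]³⁺: Summing ligand charges against the +3 overall charge gives an oxidation state of +3 for gold. Gold is a group-11 element; Au(III) is therefore d⁸. A 5d d⁸ ion has a large crystal-field splitting; square planar leaves the high-energy d_{x²−y²} orbital empty and maximises CFSE. → square planar.
For [Cu(H₂O)₄]⁺: Water is neutral; balancing the +1 overall charge requires Cu(I). Cu sits in group 11, so the d-electron count is 11 − 1 = 10. A d¹⁰ ion has no crystal-field stabilisation preference between square planar and tetrahedral, so four ligands adopt the sterically favoured tetrahedral geometry. → tetrahedral.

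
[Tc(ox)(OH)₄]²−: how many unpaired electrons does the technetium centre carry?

Ligand charges: each oxalate is −2; each hydroxide is −1. With an overall charge of −2 the technetium centre must be in the +4 oxidation state.
Group 7 minus oxidation state 4 gives a d³ configuration.
Counting donor atoms: 1×oxalate (bidentate) → 2 donors; 4×hydroxide (monodentate) → 4 donors. Coordination number = 6.
In an octahedral field the d³ configuration is t₂g³e_g⁰ (only one arrangement possible), giving 3 unpaired electrons.

3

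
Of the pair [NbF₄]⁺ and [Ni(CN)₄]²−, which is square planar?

[Ni(CN)₄]²−

For [NbF₄]⁺: Each fluoride is −1; balancing the +1 overall charge requires Nb(V). Group 5 minus oxidation state 5 gives a d⁰ configuration. A d⁰ ion has no crystal-field stabilisation preference between square planar and tetrahedral, so four ligands adopt the sterically favoured tetrahedral geometry. → tetrahedral.
For [Ni(CN)₄]²−: Ligand charges: each cyanide is −1. With an overall charge of −2 the nickel centre must be in the +2 oxidation state. Ni sits in group 10, so the d-electron count is 10 − 2 = 8. Cyanide is a strong-field ligand (high in the spectrochemical series). A 3d d⁸ ion with strong-field ligands gains enough CFSE to favour square planar over tetrahedral. → square planar.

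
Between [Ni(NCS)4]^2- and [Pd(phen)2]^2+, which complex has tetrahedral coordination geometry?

[Ni(NCS)4]^2-

For [Ni(NCS)4]^2-: Each isothiocyanate is −1; balancing the −2 overall charge requires Ni(II). Nickel is a group-10 element; Ni(II) is therefore d⁸. Isothiocyanate is a weak-field ligand. With weak-field ligands the CFSE gain from square planar is small, so a 3d d⁸ ion takes the sterically preferred tetrahedral geometry. → tetrahedral.
For [Pd(phen)2]^2+: 1,10-phenanthroline is neutral; balancing the +2 overall charge requires Pd(II). Pd sits in group 10, so the d-electron count is 10 − 2 = 8. A 4d d⁸ ion has a large crystal-field splitting; square planar leaves the high-energy d_{x²−y²} orbital empty and maximises CFSE. → square planar.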